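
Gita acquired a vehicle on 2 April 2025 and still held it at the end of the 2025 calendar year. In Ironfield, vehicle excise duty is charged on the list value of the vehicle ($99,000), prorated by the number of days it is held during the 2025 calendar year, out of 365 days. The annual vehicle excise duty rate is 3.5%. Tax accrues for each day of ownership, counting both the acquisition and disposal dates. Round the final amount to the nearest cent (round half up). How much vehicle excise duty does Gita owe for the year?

$2,601.12

Days held (2 April – 31 December 2025): 274 out of 365
Tax = $99,000 × 3.5% × 274/365 = $2,601.1233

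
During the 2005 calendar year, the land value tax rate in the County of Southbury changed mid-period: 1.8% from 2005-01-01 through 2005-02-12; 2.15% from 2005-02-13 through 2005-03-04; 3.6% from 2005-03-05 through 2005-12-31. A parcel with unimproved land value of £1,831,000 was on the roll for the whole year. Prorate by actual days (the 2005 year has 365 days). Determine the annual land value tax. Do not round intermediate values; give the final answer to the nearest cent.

£60,578.51

2005-01-01 to 2005-02-12: 43 days at 1.8% → £1,831,000 × 1.8% × 43/365 = £3,882.7233
2005-02-13 to 2005-03-04: 20 days at 2.15% → £1,831,000 × 2.15% × 20/365 = £2,157.0685
2005-03-05 to 2005-12-31: 302 days at 3.6% → £1,831,000 × 3.6% × 302/365 = £54,538.7178
Total = £60,578.5096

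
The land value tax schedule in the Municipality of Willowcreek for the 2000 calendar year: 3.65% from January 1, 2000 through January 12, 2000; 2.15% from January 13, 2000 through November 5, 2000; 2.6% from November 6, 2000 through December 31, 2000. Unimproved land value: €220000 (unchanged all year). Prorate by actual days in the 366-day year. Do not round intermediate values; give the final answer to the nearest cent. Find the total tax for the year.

January 1 – January 12, 2000: 12 days at 3.65% → €220000 × 3.65% × 12/366 = €263.2787
January 13 – November 5, 2000: 298 days at 2.15% → €220000 × 2.15% × 298/366 = €3851.2022
November 6 – December 31, 2000: 56 days at 2.6% → €220000 × 2.6% × 56/366 = €875.1913
Total = €4989.6721

€4989.67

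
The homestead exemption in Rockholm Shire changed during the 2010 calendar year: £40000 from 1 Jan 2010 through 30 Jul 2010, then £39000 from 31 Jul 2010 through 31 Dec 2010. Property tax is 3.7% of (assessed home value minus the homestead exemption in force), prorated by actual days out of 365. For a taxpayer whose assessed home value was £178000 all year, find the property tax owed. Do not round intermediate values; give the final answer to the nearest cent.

£5121.61

1 Jan – 30 Jul 2010: 211 days, exemption £40000 → (£178000 − £40000) × 3.7% × 211/365 = £2951.6877
31 Jul – 31 Dec 2010: 154 days, exemption £39000 → (£178000 − £39000) × 3.7% × 154/365 = £2169.9233
Total = £5121.6110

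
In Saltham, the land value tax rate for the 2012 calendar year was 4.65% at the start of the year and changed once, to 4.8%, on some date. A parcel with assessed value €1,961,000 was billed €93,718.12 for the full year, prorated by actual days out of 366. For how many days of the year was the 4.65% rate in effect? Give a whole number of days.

Let d = days at the first rate; then 366 − d days at the second rate.
€1,961,000 × [4.65%·d + 4.8%·(366−d)] / 366 = €93,718.12
Solving gives d = 51, so the new rate took effect on 21 Feb 2012.

51 days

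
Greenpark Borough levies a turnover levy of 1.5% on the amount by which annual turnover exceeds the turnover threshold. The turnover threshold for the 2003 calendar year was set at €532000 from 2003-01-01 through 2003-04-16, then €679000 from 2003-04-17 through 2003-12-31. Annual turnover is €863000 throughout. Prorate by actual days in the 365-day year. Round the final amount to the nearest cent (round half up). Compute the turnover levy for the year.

2003-01-01 to 2003-04-16: 106 days, exemption €532000 → (€863000 − €532000) × 1.5% × 106/365 = €1441.8904
2003-04-17 to 2003-12-31: 259 days, exemption €679000 → (€863000 − €679000) × 1.5% × 259/365 = €1958.4658
Total = €3400.3562

€3400.36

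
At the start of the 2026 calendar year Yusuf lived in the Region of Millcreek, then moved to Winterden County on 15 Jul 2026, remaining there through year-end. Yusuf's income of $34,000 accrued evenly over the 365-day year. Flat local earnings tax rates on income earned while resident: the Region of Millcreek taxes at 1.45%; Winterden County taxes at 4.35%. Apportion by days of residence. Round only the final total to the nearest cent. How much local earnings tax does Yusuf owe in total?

$952.23

The Region of Millcreek, 1 Jan – 14 Jul 2026: 195 days → $34,000 × 1.45% × 195/365 = $263.3836
Winterden County, 15 Jul – 31 Dec 2026: 170 days → $34,000 × 4.35% × 170/365 = $688.8493
Total = $952.2329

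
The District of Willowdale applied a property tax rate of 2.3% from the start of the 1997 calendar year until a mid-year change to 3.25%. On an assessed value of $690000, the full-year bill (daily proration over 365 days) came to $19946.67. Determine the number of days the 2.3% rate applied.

138 days

Let d = days at the first rate; then 365 − d days at the second rate.
$690000 × [2.3%·d + 3.25%·(365−d)] / 365 = $19946.67
Solving gives d = 138, so the new rate took effect on May 19, 1997.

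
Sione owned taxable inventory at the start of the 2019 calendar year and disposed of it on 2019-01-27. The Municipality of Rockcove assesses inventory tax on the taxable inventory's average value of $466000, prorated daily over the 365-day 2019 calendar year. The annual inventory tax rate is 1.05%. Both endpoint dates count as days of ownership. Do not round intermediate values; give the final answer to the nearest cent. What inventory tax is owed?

Days held (2019-01-01 to 2019-01-27): 27 out of 365
Tax = $466000 × 1.05% × 27/365 = $361.9479

$361.95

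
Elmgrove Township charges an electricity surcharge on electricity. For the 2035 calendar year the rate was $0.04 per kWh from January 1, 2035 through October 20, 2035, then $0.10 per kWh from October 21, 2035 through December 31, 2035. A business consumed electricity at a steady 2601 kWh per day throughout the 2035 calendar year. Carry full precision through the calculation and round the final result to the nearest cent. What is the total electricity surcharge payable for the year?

$49,210.92

January 1 – October 20, 2035: 293 days × 2601 kWh/day = 762,093 kWh at $0.04/kWh → $30,483.72
October 21 – December 31, 2035: 72 days × 2601 kWh/day = 187,272 kWh at $0.10/kWh → $18,727.20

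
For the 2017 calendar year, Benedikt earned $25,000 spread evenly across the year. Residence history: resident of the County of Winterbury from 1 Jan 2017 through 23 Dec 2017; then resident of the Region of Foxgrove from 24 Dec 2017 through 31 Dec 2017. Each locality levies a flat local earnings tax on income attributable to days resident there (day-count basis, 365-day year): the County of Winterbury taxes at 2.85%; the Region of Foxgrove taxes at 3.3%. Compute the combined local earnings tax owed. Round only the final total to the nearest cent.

The County of Winterbury, 1 Jan – 23 Dec 2017: 357 days → $25,000 × 2.85% × 357/365 = $696.8836
The Region of Foxgrove, 24 Dec – 31 Dec 2017: 8 days → $25,000 × 3.3% × 8/365 = $18.0822
Total = $714.9658

$714.97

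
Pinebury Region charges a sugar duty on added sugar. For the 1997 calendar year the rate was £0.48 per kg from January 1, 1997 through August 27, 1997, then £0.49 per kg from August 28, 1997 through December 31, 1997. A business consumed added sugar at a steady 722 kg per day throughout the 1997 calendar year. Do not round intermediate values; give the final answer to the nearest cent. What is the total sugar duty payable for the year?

January 1 – August 27, 1997: 239 days × 722 kg/day = 172,558 kg at £0.48/kg → £82827.84
August 28 – December 31, 1997: 126 days × 722 kg/day = 90,972 kg at £0.49/kg → £44576.28

£127404.12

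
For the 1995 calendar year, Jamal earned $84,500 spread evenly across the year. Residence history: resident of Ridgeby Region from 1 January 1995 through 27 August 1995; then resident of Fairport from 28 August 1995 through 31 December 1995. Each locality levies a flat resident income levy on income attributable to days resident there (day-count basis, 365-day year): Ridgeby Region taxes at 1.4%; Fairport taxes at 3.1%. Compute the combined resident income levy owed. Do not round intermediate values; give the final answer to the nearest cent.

$1,678.89

Ridgeby Region, 1 January – 27 August 1995: 239 days → $84,500 × 1.4% × 239/365 = $774.6219
Fairport, 28 August – 31 December 1995: 126 days → $84,500 × 3.1% × 126/365 = $904.2658
Total = $1,678.8877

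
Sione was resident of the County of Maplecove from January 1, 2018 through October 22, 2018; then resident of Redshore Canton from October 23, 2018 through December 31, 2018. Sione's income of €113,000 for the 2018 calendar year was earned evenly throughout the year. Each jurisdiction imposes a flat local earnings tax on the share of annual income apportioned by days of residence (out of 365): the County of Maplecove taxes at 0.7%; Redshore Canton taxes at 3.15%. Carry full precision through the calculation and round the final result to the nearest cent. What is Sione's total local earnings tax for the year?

The County of Maplecove, January 1 – October 22, 2018: 295 days → €113,000 × 0.7% × 295/365 = €639.3014
Redshore Canton, October 23 – December 31, 2018: 70 days → €113,000 × 3.15% × 70/365 = €682.6438
Total = €1,321.9452

€1,321.95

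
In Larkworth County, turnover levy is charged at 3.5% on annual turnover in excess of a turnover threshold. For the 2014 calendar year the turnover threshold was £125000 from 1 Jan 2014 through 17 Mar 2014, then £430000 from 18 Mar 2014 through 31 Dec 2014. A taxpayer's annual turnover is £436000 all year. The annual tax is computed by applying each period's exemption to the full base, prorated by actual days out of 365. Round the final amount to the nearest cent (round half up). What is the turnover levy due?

£2432.74

1 Jan – 17 Mar 2014: 76 days, exemption £125000 → (£436000 − £125000) × 3.5% × 76/365 = £2266.4658
18 Mar – 31 Dec 2014: 289 days, exemption £430000 → (£436000 − £430000) × 3.5% × 289/365 = £166.2740
Total = £2432.7397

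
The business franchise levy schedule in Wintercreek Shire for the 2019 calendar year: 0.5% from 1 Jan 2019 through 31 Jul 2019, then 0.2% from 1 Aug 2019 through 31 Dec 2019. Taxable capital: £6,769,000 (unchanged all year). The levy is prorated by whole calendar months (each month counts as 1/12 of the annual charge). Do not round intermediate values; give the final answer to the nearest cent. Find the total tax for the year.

£25,383.75

1 Jan – 31 Jul 2019: 7 months at 0.5% → £6,769,000 × 0.5% × 7/12 = £19,742.9167
1 Aug – 31 Dec 2019: 5 months at 0.2% → £6,769,000 × 0.2% × 5/12 = £5,640.8333
Total = £25,383.7500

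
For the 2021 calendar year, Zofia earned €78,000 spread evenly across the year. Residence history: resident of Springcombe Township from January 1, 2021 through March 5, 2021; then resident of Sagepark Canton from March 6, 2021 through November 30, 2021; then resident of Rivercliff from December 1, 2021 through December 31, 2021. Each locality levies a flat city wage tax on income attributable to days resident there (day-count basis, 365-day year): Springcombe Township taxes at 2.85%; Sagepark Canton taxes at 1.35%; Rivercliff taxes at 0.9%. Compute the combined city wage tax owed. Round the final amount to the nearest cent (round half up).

€1,228.34

Springcombe Township, January 1 – March 5, 2021: 64 days → €78,000 × 2.85% × 64/365 = €389.7863
Sagepark Canton, March 6 – November 30, 2021: 270 days → €78,000 × 1.35% × 270/365 = €778.9315
Rivercliff, December 1 – December 31, 2021: 31 days → €78,000 × 0.9% × 31/365 = €59.6219
Total = €1,228.3397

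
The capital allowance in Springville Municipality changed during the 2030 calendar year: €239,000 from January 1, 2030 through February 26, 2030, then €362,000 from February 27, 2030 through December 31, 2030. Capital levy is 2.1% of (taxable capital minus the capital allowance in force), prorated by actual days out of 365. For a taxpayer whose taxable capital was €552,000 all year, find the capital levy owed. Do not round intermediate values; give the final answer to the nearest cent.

€4,393.37

January 1 – February 26, 2030: 57 days, exemption €239,000 → (€552,000 − €239,000) × 2.1% × 57/365 = €1,026.4685
February 27 – December 31, 2030: 308 days, exemption €362,000 → (€552,000 − €362,000) × 2.1% × 308/365 = €3,366.9041
Total = €4,393.3726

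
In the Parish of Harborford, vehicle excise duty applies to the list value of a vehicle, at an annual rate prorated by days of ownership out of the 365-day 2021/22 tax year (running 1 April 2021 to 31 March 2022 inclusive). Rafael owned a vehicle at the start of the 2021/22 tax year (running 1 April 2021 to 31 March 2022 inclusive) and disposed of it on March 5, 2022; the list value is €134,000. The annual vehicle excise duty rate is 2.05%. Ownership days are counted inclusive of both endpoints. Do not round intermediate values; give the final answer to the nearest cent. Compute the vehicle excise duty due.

Days held (April 1, 2021 – March 5, 2022): 339 out of 365
Tax = €134,000 × 2.05% × 339/365 = €2,551.3233

€2,551.32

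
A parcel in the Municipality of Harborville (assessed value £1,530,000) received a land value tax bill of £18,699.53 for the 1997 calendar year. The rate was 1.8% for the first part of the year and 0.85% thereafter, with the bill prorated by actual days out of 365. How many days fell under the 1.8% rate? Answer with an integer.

Let d = days at the first rate; then 365 − d days at the second rate.
£1,530,000 × [1.8%·d + 0.85%·(365−d)] / 365 = £18,699.53
Solving gives d = 143, so the new rate took effect on 24 May 1997.

143 days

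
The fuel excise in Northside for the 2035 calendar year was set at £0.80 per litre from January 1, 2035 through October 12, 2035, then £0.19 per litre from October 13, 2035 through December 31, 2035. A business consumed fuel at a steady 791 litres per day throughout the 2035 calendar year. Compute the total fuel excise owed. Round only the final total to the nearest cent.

£192,371.20

January 1 – October 12, 2035: 285 days × 791 litres/day = 225,435 litres at £0.80/litre → £180,348.00
October 13 – December 31, 2035: 80 days × 791 litres/day = 63,280 litres at £0.19/litre → £12,023.20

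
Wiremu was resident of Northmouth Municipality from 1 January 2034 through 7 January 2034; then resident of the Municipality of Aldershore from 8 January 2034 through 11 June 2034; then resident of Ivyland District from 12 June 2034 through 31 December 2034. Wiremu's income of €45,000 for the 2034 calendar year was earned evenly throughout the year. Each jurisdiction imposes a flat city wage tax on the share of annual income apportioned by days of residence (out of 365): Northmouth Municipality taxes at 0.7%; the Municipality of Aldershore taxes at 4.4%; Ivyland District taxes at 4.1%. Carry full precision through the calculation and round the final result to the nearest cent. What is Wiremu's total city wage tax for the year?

Northmouth Municipality, 1 January – 7 January 2034: 7 days → €45,000 × 0.7% × 7/365 = €6.0411
The Municipality of Aldershore, 8 January – 11 June 2034: 155 days → €45,000 × 4.4% × 155/365 = €840.8219
Ivyland District, 12 June – 31 December 2034: 203 days → €45,000 × 4.1% × 203/365 = €1,026.1233
Total = €1,872.9863

€1,872.99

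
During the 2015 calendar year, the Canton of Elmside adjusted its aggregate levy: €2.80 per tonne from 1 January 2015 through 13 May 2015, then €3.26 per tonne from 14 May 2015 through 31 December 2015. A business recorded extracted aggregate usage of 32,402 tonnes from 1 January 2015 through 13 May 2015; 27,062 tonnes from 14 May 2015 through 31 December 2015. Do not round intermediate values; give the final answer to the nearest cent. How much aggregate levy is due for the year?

€178,947.72

1 January – 13 May 2015: 32,402 tonnes at €2.80/tonne → €90,725.60
14 May – 31 December 2015: 27,062 tonnes at €3.26/tonne → €88,222.12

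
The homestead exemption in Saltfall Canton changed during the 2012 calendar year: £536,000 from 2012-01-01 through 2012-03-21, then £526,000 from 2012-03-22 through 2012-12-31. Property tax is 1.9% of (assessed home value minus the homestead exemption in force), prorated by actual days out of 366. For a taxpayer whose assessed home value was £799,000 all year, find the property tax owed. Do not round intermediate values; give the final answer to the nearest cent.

2012-01-01 to 2012-03-21: 81 days, exemption £536,000 → (£799,000 − £536,000) × 1.9% × 81/366 = £1,105.8934
2012-03-22 to 2012-12-31: 285 days, exemption £526,000 → (£799,000 − £526,000) × 1.9% × 285/366 = £4,039.0574
Total = £5,144.9508

£5,144.95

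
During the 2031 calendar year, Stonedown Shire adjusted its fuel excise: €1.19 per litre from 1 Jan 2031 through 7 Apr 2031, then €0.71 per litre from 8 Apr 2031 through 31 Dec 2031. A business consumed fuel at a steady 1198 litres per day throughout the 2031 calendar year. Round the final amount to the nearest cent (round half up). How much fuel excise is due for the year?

1 Jan – 7 Apr 2031: 97 days × 1198 litres/day = 116,206 litres at €1.19/litre → €138285.14
8 Apr – 31 Dec 2031: 268 days × 1198 litres/day = 321,064 litres at €0.71/litre → €227955.44

€366240.58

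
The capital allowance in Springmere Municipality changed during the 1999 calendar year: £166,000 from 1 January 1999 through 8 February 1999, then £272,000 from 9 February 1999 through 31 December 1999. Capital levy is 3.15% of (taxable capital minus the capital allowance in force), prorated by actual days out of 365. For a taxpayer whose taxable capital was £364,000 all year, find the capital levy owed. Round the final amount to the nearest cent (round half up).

1 January – 8 February 1999: 39 days, exemption £166,000 → (£364,000 − £166,000) × 3.15% × 39/365 = £666.4192
9 February – 31 December 1999: 326 days, exemption £272,000 → (£364,000 − £272,000) × 3.15% × 326/365 = £2,588.3507
Total = £3,254.7699

£3,254.77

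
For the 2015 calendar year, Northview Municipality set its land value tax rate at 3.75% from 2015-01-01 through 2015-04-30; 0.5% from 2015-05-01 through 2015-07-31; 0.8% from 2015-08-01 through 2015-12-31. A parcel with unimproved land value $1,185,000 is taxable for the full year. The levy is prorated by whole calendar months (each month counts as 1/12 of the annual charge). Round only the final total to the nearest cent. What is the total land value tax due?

2015-01-01 to 2015-04-30: 4 months at 3.75% → $1,185,000 × 3.75% × 4/12 = $14,812.5000
2015-05-01 to 2015-07-31: 3 months at 0.5% → $1,185,000 × 0.5% × 3/12 = $1,481.2500
2015-08-01 to 2015-12-31: 5 months at 0.8% → $1,185,000 × 0.8% × 5/12 = $3,950.0000
Total = $20,243.7500

$20,243.75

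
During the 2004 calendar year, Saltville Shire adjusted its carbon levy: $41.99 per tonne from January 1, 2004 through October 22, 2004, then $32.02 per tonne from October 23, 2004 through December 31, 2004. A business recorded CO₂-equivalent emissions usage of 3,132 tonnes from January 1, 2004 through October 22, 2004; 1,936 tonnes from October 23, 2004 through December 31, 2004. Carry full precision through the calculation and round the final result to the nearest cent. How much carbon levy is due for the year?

$193,503.40

January 1 – October 22, 2004: 3,132 tonnes at $41.99/tonne → $131,512.68
October 23 – December 31, 2004: 1,936 tonnes at $32.02/tonne → $61,990.72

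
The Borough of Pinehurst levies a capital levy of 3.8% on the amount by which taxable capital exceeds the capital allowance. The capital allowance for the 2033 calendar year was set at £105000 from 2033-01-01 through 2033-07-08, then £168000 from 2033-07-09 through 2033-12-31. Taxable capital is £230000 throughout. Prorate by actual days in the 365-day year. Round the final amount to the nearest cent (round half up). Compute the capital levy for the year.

2033-01-01 to 2033-07-08: 189 days, exemption £105000 → (£230000 − £105000) × 3.8% × 189/365 = £2459.5890
2033-07-09 to 2033-12-31: 176 days, exemption £168000 → (£230000 − £168000) × 3.8% × 176/365 = £1136.0438
Total = £3595.6329

£3595.63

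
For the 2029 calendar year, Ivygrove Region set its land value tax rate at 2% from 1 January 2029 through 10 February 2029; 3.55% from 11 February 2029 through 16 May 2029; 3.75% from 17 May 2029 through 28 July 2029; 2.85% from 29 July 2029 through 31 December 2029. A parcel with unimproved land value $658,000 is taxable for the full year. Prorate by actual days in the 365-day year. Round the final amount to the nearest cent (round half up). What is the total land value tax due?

$20,507.97

1 January – 10 February 2029: 41 days at 2% → $658,000 × 2% × 41/365 = $1,478.2466
11 February – 16 May 2029: 95 days at 3.55% → $658,000 × 3.55% × 95/365 = $6,079.7397
17 May – 28 July 2029: 73 days at 3.75% → $658,000 × 3.75% × 73/365 = $4,935.0000
29 July – 31 December 2029: 156 days at 2.85% → $658,000 × 2.85% × 156/365 = $8,014.9808
Total = $20,507.9671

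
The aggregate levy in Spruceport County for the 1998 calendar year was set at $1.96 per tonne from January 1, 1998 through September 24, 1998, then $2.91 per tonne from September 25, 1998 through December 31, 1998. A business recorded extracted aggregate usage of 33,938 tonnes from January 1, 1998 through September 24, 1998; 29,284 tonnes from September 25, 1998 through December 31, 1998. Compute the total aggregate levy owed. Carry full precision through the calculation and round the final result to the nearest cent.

$151,734.92

January 1 – September 24, 1998: 33,938 tonnes at $1.96/tonne → $66,518.48
September 25 – December 31, 1998: 29,284 tonnes at $2.91/tonne → $85,216.44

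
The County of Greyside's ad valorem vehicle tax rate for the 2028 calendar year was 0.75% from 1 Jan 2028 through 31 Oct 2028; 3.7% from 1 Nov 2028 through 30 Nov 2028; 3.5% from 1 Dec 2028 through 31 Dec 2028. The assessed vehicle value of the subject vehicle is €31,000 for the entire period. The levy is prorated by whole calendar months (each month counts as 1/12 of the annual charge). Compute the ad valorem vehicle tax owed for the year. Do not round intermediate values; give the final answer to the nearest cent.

€379.75

1 Jan – 31 Oct 2028: 10 months at 0.75% → €31,000 × 0.75% × 10/12 = €193.7500
1 Nov – 30 Nov 2028: 1 month at 3.7% → €31,000 × 3.7% × 1/12 = €95.5833
1 Dec – 31 Dec 2028: 1 month at 3.5% → €31,000 × 3.5% × 1/12 = €90.4167
Total = €379.7500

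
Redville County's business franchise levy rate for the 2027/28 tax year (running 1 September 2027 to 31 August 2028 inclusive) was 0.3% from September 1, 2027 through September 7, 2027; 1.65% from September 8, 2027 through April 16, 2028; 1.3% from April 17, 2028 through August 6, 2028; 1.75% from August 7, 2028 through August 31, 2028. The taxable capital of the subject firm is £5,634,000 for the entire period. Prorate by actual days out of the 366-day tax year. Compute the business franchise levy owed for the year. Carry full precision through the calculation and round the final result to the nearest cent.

£85,856.93

September 1 – September 7, 2027: 7 days at 0.3% → £5,634,000 × 0.3% × 7/366 = £323.2623
September 8, 2027 – April 16, 2028: 222 days at 1.65% → £5,634,000 × 1.65% × 222/366 = £56,386.1803
April 17 – August 6, 2028: 112 days at 1.3% → £5,634,000 × 1.3% × 112/366 = £22,412.8525
August 7 – August 31, 2028: 25 days at 1.75% → £5,634,000 × 1.75% × 25/366 = £6,734.6311
Total = £85,856.9262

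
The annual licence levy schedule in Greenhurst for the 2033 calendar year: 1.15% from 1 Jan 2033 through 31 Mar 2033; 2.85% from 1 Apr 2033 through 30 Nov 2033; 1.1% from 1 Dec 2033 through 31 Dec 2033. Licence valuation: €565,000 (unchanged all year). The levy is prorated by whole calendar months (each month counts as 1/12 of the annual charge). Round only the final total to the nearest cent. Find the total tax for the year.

1 Jan – 31 Mar 2033: 3 months at 1.15% → €565,000 × 1.15% × 3/12 = €1,624.3750
1 Apr – 30 Nov 2033: 8 months at 2.85% → €565,000 × 2.85% × 8/12 = €10,735.0000
1 Dec – 31 Dec 2033: 1 month at 1.1% → €565,000 × 1.1% × 1/12 = €517.9167
Total = €12,877.2917

€12,877.29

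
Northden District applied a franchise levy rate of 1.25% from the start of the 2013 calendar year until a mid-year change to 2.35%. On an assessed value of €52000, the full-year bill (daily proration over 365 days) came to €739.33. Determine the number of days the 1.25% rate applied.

Let d = days at the first rate; then 365 − d days at the second rate.
€52000 × [1.25%·d + 2.35%·(365−d)] / 365 = €739.33
Solving gives d = 308, so the new rate took effect on November 5, 2013.

308 days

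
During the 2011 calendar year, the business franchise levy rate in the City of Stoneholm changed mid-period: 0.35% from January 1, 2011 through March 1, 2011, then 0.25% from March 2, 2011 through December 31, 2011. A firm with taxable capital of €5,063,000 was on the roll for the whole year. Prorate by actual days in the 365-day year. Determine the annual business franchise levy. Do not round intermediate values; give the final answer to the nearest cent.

January 1 – March 1, 2011: 60 days at 0.35% → €5,063,000 × 0.35% × 60/365 = €2,912.9589
March 2 – December 31, 2011: 305 days at 0.25% → €5,063,000 × 0.25% × 305/365 = €10,576.8151
Total = €13,489.7740

€13,489.77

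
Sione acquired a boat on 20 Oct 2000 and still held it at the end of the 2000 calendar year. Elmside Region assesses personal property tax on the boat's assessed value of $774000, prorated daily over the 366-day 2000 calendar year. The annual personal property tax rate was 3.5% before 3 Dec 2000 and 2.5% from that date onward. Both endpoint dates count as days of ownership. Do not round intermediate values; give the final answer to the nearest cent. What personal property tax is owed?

20 Oct – 2 Dec 2000: 44 days at 3.5% → $774000 × 3.5% × 44/366 = $3256.7213
3 Dec – 31 Dec 2000: 29 days at 2.5% → $774000 × 2.5% × 29/366 = $1533.1967
Total = $4789.9180

$4789.92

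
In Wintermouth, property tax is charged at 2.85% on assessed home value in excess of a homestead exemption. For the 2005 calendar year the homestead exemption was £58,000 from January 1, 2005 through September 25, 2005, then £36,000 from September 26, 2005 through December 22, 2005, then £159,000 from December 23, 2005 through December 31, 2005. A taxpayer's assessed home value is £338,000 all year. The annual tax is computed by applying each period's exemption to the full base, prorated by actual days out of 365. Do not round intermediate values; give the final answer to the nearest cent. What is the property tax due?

£8,060.19

January 1 – September 25, 2005: 268 days, exemption £58,000 → (£338,000 − £58,000) × 2.85% × 268/365 = £5,859.2877
September 26 – December 22, 2005: 88 days, exemption £36,000 → (£338,000 − £36,000) × 2.85% × 88/365 = £2,075.1123
December 23 – December 31, 2005: 9 days, exemption £159,000 → (£338,000 − £159,000) × 2.85% × 9/365 = £125.7904
Total = £8,060.1904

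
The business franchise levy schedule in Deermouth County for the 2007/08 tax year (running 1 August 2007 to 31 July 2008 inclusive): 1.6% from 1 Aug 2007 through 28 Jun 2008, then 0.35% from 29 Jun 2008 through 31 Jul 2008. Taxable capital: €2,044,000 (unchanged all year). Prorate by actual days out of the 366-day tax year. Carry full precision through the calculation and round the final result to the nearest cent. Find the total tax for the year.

€30,400.31

1 Aug 2007 – 28 Jun 2008: 333 days at 1.6% → €2,044,000 × 1.6% × 333/366 = €29,755.2787
29 Jun – 31 Jul 2008: 33 days at 0.35% → €2,044,000 × 0.35% × 33/366 = €645.0328
Total = €30,400.3115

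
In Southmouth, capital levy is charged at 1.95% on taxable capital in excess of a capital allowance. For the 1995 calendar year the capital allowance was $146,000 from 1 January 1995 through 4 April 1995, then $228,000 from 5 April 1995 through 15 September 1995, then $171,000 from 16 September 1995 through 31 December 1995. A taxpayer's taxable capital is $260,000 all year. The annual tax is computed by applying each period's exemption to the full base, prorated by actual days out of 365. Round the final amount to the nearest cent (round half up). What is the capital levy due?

1 January – 4 April 1995: 94 days, exemption $146,000 → ($260,000 − $146,000) × 1.95% × 94/365 = $572.4986
5 April – 15 September 1995: 164 days, exemption $228,000 → ($260,000 − $228,000) × 1.95% × 164/365 = $280.3726
16 September – 31 December 1995: 107 days, exemption $171,000 → ($260,000 − $171,000) × 1.95% × 107/365 = $508.7630
Total = $1,361.6342

$1,361.63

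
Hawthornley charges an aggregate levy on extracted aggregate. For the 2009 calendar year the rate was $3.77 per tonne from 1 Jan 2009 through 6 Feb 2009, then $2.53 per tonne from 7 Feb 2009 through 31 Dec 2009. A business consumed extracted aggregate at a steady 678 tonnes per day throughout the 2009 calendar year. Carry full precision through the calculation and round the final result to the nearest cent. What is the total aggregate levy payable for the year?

1 Jan – 6 Feb 2009: 37 days × 678 tonnes/day = 25,086 tonnes at $3.77/tonne → $94,574.22
7 Feb – 31 Dec 2009: 328 days × 678 tonnes/day = 222,384 tonnes at $2.53/tonne → $562,631.52

$657,205.74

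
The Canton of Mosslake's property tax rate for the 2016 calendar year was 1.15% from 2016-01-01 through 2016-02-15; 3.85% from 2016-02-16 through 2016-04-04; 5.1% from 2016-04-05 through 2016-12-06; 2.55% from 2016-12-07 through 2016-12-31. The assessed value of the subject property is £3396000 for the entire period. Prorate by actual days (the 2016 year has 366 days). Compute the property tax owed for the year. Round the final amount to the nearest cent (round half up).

2016-01-01 to 2016-02-15: 46 days at 1.15% → £3396000 × 1.15% × 46/366 = £4908.4262
2016-02-16 to 2016-04-04: 49 days at 3.85% → £3396000 × 3.85% × 49/366 = £17504.2459
2016-04-05 to 2016-12-06: 246 days at 5.1% → £3396000 × 5.1% × 246/366 = £116410.4262
2016-12-07 to 2016-12-31: 25 days at 2.55% → £3396000 × 2.55% × 25/366 = £5915.1639
Total = £144738.2623

£144738.26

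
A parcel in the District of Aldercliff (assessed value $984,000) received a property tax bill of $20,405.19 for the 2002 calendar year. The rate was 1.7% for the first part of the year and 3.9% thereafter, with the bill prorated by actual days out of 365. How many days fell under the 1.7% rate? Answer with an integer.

Let d = days at the first rate; then 365 − d days at the second rate.
$984,000 × [1.7%·d + 3.9%·(365−d)] / 365 = $20,405.19
Solving gives d = 303, so the new rate took effect on 31 Oct 2002.

303 days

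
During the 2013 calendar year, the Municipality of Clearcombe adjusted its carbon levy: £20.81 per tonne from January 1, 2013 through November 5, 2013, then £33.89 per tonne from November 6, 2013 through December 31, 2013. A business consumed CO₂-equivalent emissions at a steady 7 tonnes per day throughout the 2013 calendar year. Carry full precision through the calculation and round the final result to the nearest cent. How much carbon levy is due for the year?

£58,296.91

January 1 – November 5, 2013: 309 days × 7 tonnes/day = 2,163 tonnes at £20.81/tonne → £45,012.03
November 6 – December 31, 2013: 56 days × 7 tonnes/day = 392 tonnes at £33.89/tonne → £13,284.88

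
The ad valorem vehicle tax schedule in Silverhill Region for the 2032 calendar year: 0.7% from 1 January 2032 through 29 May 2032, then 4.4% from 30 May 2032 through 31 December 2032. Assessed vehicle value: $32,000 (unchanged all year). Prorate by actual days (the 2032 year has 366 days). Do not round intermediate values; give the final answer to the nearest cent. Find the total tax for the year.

$922.75

1 January – 29 May 2032: 150 days at 0.7% → $32,000 × 0.7% × 150/366 = $91.8033
30 May – 31 December 2032: 216 days at 4.4% → $32,000 × 4.4% × 216/366 = $830.9508
Total = $922.7541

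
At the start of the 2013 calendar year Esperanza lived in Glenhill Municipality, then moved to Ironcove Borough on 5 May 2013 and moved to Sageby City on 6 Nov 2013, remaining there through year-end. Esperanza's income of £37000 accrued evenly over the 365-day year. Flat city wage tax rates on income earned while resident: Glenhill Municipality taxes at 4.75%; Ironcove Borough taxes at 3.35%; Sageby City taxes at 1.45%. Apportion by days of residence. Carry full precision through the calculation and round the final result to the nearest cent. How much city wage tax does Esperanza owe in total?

Glenhill Municipality, 1 Jan – 4 May 2013: 124 days → £37000 × 4.75% × 124/365 = £597.0685
Ironcove Borough, 5 May – 5 Nov 2013: 185 days → £37000 × 3.35% × 185/365 = £628.2397
Sageby City, 6 Nov – 31 Dec 2013: 56 days → £37000 × 1.45% × 56/365 = £82.3123
Total = £1307.6205

£1307.62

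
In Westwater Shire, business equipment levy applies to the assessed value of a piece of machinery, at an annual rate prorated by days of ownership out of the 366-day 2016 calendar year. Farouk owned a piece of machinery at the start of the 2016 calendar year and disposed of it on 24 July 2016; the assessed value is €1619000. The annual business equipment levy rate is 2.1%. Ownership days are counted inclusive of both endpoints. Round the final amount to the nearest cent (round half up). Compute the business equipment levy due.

€19136.05

Days held (1 January – 24 July 2016): 206 out of 366
Tax = €1619000 × 2.1% × 206/366 = €19136.0492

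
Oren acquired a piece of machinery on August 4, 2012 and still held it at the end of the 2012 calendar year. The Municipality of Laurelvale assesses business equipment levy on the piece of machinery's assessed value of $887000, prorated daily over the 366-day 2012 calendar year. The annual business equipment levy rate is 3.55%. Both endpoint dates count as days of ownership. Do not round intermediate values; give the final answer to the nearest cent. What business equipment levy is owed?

$12905.12

Days held (August 4 – December 31, 2012): 150 out of 366
Tax = $887000 × 3.55% × 150/366 = $12905.1230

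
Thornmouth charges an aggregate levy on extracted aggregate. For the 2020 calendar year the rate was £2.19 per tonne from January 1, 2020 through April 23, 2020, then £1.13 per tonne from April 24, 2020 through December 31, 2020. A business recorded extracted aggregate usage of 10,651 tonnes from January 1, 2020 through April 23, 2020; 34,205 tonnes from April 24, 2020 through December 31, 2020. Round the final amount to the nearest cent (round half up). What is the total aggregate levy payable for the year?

£61,977.34

January 1 – April 23, 2020: 10,651 tonnes at £2.19/tonne → £23,325.69
April 24 – December 31, 2020: 34,205 tonnes at £1.13/tonne → £38,651.65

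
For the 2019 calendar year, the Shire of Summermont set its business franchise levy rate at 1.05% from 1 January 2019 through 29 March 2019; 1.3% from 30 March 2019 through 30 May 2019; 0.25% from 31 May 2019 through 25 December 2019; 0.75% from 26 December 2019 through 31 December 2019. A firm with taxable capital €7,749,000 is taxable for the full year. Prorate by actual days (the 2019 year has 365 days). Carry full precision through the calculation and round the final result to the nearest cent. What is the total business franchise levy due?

1 January – 29 March 2019: 88 days at 1.05% → €7,749,000 × 1.05% × 88/365 = €19,616.6466
30 March – 30 May 2019: 62 days at 1.3% → €7,749,000 × 1.3% × 62/365 = €17,111.4904
31 May – 25 December 2019: 209 days at 0.25% → €7,749,000 × 0.25% × 209/365 = €11,092.7466
26 December – 31 December 2019: 6 days at 0.75% → €7,749,000 × 0.75% × 6/365 = €955.3562
Total = €48,776.2397

€48,776.24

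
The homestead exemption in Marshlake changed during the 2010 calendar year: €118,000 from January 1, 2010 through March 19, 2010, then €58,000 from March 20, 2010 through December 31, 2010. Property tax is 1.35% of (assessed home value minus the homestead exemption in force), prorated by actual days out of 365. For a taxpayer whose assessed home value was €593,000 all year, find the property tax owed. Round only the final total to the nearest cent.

January 1 – March 19, 2010: 78 days, exemption €118,000 → (€593,000 − €118,000) × 1.35% × 78/365 = €1,370.3425
March 20 – December 31, 2010: 287 days, exemption €58,000 → (€593,000 − €58,000) × 1.35% × 287/365 = €5,679.0616
Total = €7,049.4041

€7,049.40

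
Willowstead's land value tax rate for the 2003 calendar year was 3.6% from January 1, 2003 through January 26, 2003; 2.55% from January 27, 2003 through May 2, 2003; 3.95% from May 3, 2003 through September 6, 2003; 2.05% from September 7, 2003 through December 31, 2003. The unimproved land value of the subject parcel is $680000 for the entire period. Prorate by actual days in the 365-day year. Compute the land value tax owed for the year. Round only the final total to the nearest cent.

January 1 – January 26, 2003: 26 days at 3.6% → $680000 × 3.6% × 26/365 = $1743.7808
January 27 – May 2, 2003: 96 days at 2.55% → $680000 × 2.55% × 96/365 = $4560.6575
May 3 – September 6, 2003: 127 days at 3.95% → $680000 × 3.95% × 127/365 = $9345.8082
September 7 – December 31, 2003: 116 days at 2.05% → $680000 × 2.05% × 116/365 = $4430.2466
Total = $20080.4932

$20080.49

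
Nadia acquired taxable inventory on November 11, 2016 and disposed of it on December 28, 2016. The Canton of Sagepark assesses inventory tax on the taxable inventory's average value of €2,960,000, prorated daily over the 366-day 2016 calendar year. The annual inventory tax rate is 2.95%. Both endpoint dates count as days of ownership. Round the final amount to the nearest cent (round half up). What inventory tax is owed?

€11,451.80

Days held (November 11 – December 28, 2016): 48 out of 366
Tax = €2,960,000 × 2.95% × 48/366 = €11,451.8033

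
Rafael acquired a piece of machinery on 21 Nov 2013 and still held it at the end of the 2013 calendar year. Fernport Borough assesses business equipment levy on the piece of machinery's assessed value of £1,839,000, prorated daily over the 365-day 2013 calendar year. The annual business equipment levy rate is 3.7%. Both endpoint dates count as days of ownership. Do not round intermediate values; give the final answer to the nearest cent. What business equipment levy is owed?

£7,643.19

Days held (21 Nov – 31 Dec 2013): 41 out of 365
Tax = £1,839,000 × 3.7% × 41/365 = £7,643.1863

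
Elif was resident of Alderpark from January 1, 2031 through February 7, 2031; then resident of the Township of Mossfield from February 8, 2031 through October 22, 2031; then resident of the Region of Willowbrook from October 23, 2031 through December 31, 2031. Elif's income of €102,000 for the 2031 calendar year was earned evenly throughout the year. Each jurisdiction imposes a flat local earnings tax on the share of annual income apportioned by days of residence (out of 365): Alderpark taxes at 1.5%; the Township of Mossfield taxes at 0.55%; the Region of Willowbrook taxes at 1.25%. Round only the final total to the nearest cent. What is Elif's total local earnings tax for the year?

€798.81

Alderpark, January 1 – February 7, 2031: 38 days → €102,000 × 1.5% × 38/365 = €159.2877
The Township of Mossfield, February 8 – October 22, 2031: 257 days → €102,000 × 0.55% × 257/365 = €395.0055
The Region of Willowbrook, October 23 – December 31, 2031: 70 days → €102,000 × 1.25% × 70/365 = €244.5205
Total = €798.8137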